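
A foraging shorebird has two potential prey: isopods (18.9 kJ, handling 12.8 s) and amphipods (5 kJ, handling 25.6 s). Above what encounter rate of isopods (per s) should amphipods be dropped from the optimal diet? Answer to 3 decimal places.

At the threshold, the rate on isopods alone equals the profitability of amphipods: λ·18.9/(1 + λ·12.8) = 5/25.6 = 0.1953.
Rearranging, λ(18.9 − 0.1953×12.8) = 0.1953, so λ = 0.1953/16.4 = 0.01191 per s.

0.012 per s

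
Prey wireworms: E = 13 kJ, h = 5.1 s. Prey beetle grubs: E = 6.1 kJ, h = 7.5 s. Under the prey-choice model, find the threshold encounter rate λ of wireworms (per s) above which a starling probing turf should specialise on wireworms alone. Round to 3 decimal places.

At the threshold, the rate on wireworms alone equals the profitability of beetle grubs: λ·13/(1 + λ·5.1) = 6.1/7.5 = 0.8133.
Rearranging, λ(13 − 0.8133×5.1) = 0.8133, so λ = 0.8133/8.852 = 0.09188 per s.

0.092 per s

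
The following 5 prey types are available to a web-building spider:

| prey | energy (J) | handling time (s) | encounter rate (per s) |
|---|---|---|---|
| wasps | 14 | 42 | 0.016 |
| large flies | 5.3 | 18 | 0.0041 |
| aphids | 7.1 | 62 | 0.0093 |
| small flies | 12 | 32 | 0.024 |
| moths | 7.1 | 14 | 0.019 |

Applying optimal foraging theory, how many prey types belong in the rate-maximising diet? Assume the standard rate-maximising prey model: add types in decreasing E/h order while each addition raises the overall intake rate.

4

Profitabilities (E/h, J/s): moths 0.507, small flies 0.375, wasps 0.333, large flies 0.294, aphids 0.115. Add prey in this order while the next type's profitability exceeds the intake rate on those already taken.
Rate on top 1: 0.1066. small flies: 0.375 > 0.1066 → include.
Rate on top 2: 0.2079. wasps: 0.333 > 0.2079 → include.
Rate on top 3: 0.2391. large flies: 0.294 > 0.2391 → include.
Rate on top 4: 0.2405. aphids: 0.115 < 0.2405 → exclude; stop.
Optimal diet: moths, small flies, wasps, large flies — 4 of 5 types.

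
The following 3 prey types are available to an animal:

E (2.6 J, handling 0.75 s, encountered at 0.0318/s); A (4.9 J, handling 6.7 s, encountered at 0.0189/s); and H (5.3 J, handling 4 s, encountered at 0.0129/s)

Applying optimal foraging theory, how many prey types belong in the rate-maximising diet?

Rank by E/h (J/s): E 3.47, H 1.32, A 0.731. Include each in turn until the next type's E/h falls below the running intake rate.
Rate on top 1: 0.08075. H: 1.32 > 0.08075 → include.
Rate on top 2: 0.1405. A: 0.731 > 0.1405 → include.
Optimal diet: E, H, A — 3 of 3 types.

3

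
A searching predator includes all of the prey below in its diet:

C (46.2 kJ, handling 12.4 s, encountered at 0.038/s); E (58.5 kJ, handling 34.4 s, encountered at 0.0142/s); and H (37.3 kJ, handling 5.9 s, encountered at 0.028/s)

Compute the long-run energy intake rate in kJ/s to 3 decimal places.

R = Σλ_iE_i / (1 + Σλ_ih_i)
Numerator: 0.038×46.2 + 0.0142×58.5 + 0.028×37.3 = 3.631
Denominator: 1 + 0.038×12.4 + 0.0142×34.4 + 0.028×5.9 = 2.125
R = 3.631/2.125 = 1.709 kJ/s

1.709 kJ/s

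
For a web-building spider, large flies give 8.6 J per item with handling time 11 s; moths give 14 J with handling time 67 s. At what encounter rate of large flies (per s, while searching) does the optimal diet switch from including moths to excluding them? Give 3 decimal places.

0.033 per s

At the threshold, the rate on large flies alone equals the profitability of moths: λ·8.6/(1 + λ·11) = 14/67 = 0.209.
Rearranging, λ(8.6 − 0.209×11) = 0.209, so λ = 0.209/6.301 = 0.03316 per s.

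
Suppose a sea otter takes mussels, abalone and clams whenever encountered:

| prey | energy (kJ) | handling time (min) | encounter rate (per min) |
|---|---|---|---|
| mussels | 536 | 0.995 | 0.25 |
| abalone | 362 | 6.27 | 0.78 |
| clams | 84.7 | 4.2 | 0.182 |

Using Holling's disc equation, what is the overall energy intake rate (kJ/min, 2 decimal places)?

62.54 kJ/min

Energy encountered per unit search time: 0.25×536 + 0.78×362 + 0.182×84.7 = 431.8 kJ/min.
Handling time per unit search time: 0.25×0.995 + 0.78×6.27 + 0.182×4.2 = 5.904.
Rate = 431.8/(1 + 5.904) = 62.54 kJ/min.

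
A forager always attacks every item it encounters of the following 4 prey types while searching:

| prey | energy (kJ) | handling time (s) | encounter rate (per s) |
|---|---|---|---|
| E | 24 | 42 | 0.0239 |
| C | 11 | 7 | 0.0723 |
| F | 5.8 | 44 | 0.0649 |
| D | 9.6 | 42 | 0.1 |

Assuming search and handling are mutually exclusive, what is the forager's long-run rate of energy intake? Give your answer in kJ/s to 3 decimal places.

0.283 kJ/s

R = (0.0239×24 + 0.0723×11 + 0.0649×5.8 + 0.1×9.6) / (1 + 0.0239×42 + 0.0723×7 + 0.0649×44 + 0.1×42) = 2.705/9.566 = 0.2828 kJ/s.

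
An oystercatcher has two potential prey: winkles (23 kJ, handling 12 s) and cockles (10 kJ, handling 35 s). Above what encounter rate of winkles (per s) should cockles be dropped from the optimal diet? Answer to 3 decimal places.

0.015 per s

Drop cockles once their profitability E₂/h₂ falls below the rate achievable on winkles alone: E₂/h₂ = λE₁/(1 + λh₁).
Solve for λ: λE₁h₂ = E₂(1 + λh₁) → λ(E₁h₂ − E₂h₁) = E₂ → λ = E₂/(E₁h₂ − E₂h₁).
λ = 10/(23×35 − 10×12) = 10/685 = 0.0146 per s.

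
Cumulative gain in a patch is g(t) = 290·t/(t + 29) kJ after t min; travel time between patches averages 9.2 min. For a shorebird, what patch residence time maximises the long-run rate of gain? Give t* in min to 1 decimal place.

By the marginal value theorem, leave when the instantaneous gain rate g'(t) equals the habitat-wide average g(t)/(T + t).
g'(t) = 290·29/(t + 29)². Setting 290·29/(t+29)² = 290t/[(t+29)(9.2+t)] gives 29(9.2+t) = t(t+29), so t² = 29×9.2 = 266.8.
t* = √266.8 = 16.33 min.

16.3 min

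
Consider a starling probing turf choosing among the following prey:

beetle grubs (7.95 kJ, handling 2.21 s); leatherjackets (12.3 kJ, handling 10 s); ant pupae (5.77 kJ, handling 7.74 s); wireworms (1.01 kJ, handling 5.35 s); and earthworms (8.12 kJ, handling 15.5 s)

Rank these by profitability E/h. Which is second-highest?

Profitability E/h (kJ/s): beetle grubs = 7.95/2.21 = 3.6, leatherjackets = 12.3/10 = 1.23, ant pupae = 5.77/7.74 = 0.745, wireworms = 1.01/5.35 = 0.189, earthworms = 8.12/15.5 = 0.524.
Ranked: beetle grubs > leatherjackets > ant pupae > earthworms > wireworms.

leatherjackets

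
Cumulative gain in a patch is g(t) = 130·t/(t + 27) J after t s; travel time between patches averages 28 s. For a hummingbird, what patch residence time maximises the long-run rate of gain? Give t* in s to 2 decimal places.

By the marginal value theorem, leave when the instantaneous gain rate g'(t) equals the habitat-wide average g(t)/(T + t).
g'(t) = 130·27/(t + 27)². Setting 130·27/(t+27)² = 130t/[(t+27)(28+t)] gives 27(28+t) = t(t+27), so t² = 27×28 = 756.
t* = √756 = 27.5 s.

27.50 s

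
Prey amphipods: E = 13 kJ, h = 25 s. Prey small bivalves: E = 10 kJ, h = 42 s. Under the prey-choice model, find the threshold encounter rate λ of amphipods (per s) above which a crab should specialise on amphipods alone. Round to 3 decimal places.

0.034 per s

The zero-one rule: include small bivalves iff E₂/h₂ > λE₁/(1+λh₁). Equality gives the switch point.
λE₁h₂ = E₂ + λE₂h₁ ⇒ λ = E₂/(E₁h₂ − E₂h₁) = 10/(546 − 250) = 0.03378 per s.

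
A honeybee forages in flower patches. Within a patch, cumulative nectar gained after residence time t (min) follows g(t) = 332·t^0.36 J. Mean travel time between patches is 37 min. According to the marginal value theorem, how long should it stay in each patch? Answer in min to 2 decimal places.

Maximise g(t)/(T+t): set derivative to zero → g'(t)(T+t) = g(t).
g'(t) = 0.36·332·t^-0.64. Setting 0.36·332·t^-0.64 = 332·t^0.36/(37+t) gives 0.36(37+t) = t, so 0.64·t = 0.36×37.
t* = 0.36×37/0.64 = 20.81 min.

20.81 min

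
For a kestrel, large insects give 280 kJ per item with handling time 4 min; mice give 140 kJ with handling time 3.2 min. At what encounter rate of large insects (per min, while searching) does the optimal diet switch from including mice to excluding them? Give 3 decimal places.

0.417 per min

Drop mice once their profitability E₂/h₂ falls below the rate achievable on large insects alone: E₂/h₂ = λE₁/(1 + λh₁).
Solve for λ: λE₁h₂ = E₂(1 + λh₁) → λ(E₁h₂ − E₂h₁) = E₂ → λ = E₂/(E₁h₂ − E₂h₁).
λ = 140/(280×3.2 − 140×4) = 140/336 = 0.4167 per min.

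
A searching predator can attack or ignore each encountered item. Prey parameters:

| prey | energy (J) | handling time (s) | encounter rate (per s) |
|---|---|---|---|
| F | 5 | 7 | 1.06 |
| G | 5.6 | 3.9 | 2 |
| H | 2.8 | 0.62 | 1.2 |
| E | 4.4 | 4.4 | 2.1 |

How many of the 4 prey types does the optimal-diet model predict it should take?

1

E/h in descending order: H 4.52, G 1.44, E 1, F 0.714 J/s. The optimal diet is the largest prefix of this list for which every included type satisfies E_i/h_i > R on the types above it.
Rate on top 1: 1.927. G: 1.44 < 1.927 → exclude; stop.
Optimal diet: H — 1 of 4 types.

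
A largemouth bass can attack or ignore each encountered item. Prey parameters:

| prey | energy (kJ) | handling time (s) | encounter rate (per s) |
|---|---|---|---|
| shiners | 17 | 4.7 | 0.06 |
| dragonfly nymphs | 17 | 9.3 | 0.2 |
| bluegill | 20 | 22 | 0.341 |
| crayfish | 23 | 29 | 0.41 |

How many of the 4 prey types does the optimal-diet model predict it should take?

2

Profitabilities (E/h, kJ/s): shiners 3.62, dragonfly nymphs 1.83, bluegill 0.909, crayfish 0.793. Add prey in this order while the next type's profitability exceeds the intake rate on those already taken.
Rate on top 1: 0.7956. dragonfly nymphs: 1.83 > 0.7956 → include.
Rate on top 2: 1.407. bluegill: 0.909 < 1.407 → exclude; stop.
Optimal diet: shiners, dragonfly nymphs — 2 of 4 types.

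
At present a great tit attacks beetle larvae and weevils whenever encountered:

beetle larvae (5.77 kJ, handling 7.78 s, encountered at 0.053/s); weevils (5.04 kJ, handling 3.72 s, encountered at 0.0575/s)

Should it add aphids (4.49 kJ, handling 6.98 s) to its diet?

Current rate: (0.053×5.77 + 0.0575×5.04)/(1 + 0.053×7.78 + 0.0575×3.72) = 0.3662 kJ/s.
aphids: E/h = 4.49/6.98 = 0.6433 kJ/s.
Since 0.6433 > R, including aphids increases the long-run rate.

Yes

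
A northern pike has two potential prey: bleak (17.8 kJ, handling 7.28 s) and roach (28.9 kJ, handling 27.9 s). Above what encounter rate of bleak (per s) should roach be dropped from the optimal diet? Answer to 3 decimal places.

0.101 per s

Drop roach once their profitability E₂/h₂ falls below the rate achievable on bleak alone: E₂/h₂ = λE₁/(1 + λh₁).
Solve for λ: λE₁h₂ = E₂(1 + λh₁) → λ(E₁h₂ − E₂h₁) = E₂ → λ = E₂/(E₁h₂ − E₂h₁).
λ = 28.9/(17.8×27.9 − 28.9×7.28) = 28.9/286.2 = 0.101 per s.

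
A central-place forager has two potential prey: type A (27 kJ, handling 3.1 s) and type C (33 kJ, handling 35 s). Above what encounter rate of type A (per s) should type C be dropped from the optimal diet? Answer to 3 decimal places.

The zero-one rule: include type C iff E₂/h₂ > λE₁/(1+λh₁). Equality gives the switch point.
λE₁h₂ = E₂ + λE₂h₁ ⇒ λ = E₂/(E₁h₂ − E₂h₁) = 33/(945 − 102.3) = 0.03916 per s.

0.039 per s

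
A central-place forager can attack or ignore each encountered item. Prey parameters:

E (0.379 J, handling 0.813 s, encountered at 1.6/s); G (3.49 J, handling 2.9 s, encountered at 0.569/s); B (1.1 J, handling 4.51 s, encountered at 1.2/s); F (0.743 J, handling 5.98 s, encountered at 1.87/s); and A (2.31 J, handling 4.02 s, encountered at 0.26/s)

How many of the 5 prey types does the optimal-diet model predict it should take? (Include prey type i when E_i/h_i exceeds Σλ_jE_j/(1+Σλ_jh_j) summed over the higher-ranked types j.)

Profitabilities (E/h, J/s): G 1.2, A 0.575, E 0.466, B 0.244, F 0.124. Add prey in this order while the next type's profitability exceeds the intake rate on those already taken.
Rate on top 1: 0.7493. A: 0.575 < 0.7493 → exclude; stop.
Optimal diet: G — 1 of 5 types.

1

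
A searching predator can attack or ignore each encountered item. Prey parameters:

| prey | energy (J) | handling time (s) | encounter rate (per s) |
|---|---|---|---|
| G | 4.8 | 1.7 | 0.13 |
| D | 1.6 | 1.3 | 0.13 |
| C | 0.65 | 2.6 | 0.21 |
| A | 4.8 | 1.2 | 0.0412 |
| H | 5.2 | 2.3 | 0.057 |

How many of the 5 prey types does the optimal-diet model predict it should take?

4

Profitabilities (E/h, J/s): A 4, G 2.82, H 2.26, D 1.23, C 0.25. Add prey in this order while the next type's profitability exceeds the intake rate on those already taken.
Rate on top 1: 0.1884. G: 2.82 > 0.1884 → include.
Rate on top 2: 0.6468. H: 2.26 > 0.6468 → include.
Rate on top 3: 0.7978. D: 1.23 > 0.7978 → include.
Rate on top 4: 0.8444. C: 0.25 < 0.8444 → exclude; stop.
Optimal diet: A, G, H, D — 4 of 5 types.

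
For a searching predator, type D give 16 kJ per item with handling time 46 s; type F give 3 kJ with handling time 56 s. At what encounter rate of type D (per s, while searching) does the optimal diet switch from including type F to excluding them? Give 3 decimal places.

0.004 per s

At the threshold, the rate on type D alone equals the profitability of type F: λ·16/(1 + λ·46) = 3/56 = 0.05357.
Rearranging, λ(16 − 0.05357×46) = 0.05357, so λ = 0.05357/13.54 = 0.003958 per s.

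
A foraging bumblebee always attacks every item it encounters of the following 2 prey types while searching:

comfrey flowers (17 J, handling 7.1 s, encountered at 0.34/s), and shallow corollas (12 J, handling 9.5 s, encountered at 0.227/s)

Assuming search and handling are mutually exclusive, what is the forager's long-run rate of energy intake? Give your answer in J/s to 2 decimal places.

1.53 J/s

Energy encountered per unit search time: 0.34×17 + 0.227×12 = 8.504 J/s.
Handling time per unit search time: 0.34×7.1 + 0.227×9.5 = 4.571.
Rate = 8.504/(1 + 4.571) = 1.527 J/s.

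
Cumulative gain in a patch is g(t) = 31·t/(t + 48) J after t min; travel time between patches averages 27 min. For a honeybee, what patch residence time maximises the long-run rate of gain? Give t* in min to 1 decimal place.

36.0 min

By the marginal value theorem, leave when the instantaneous gain rate g'(t) equals the habitat-wide average g(t)/(T + t).
g'(t) = 31·48/(t + 48)². Setting 31·48/(t+48)² = 31t/[(t+48)(27+t)] gives 48(27+t) = t(t+48), so t² = 48×27 = 1296.
t* = √1296 = 36 min.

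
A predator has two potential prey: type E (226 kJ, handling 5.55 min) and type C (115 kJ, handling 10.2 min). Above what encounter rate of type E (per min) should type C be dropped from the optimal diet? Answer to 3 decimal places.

The zero-one rule: include type C iff E₂/h₂ > λE₁/(1+λh₁). Equality gives the switch point.
λE₁h₂ = E₂ + λE₂h₁ ⇒ λ = E₂/(E₁h₂ − E₂h₁) = 115/(2305 − 638.2) = 0.06899 per min.

0.069 per min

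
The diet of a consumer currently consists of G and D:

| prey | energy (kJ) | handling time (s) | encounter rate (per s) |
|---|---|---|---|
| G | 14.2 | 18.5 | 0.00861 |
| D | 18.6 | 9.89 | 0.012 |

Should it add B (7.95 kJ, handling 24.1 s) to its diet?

Yes

Intake rate on the current diet: R = (0.00861×14.2 + 0.012×18.6) / (1 + 0.00861×18.5 + 0.012×9.89) = 0.3455/1.278 = 0.2703 kJ/s.
B: E/h = 7.95/24.1 = 0.3299 kJ/s.
Since 0.3299 > R, including B increases the long-run rate.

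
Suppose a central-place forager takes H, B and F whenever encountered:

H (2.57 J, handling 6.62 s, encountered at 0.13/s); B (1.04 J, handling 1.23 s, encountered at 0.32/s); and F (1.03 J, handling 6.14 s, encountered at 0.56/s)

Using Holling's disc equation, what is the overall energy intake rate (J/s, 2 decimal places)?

0.22 J/s

R = Σλ_iE_i / (1 + Σλ_ih_i)
Numerator: 0.13×2.57 + 0.32×1.04 + 0.56×1.03 = 1.244
Denominator: 1 + 0.13×6.62 + 0.32×1.23 + 0.56×6.14 = 5.693
R = 1.244/5.693 = 0.2185 J/s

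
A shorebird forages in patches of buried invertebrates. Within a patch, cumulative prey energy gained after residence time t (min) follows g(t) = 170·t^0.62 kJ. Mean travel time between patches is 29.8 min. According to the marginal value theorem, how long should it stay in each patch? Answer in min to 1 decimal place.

By the marginal value theorem, leave when the instantaneous gain rate g'(t) equals the habitat-wide average g(t)/(T + t).
g'(t) = 0.62·170·t^-0.38. Setting 0.62·170·t^-0.38 = 170·t^0.62/(29.8+t) gives 0.62(29.8+t) = t, so 0.38·t = 0.62×29.8.
t* = 0.62×29.8/0.38 = 48.62 min.

48.6 min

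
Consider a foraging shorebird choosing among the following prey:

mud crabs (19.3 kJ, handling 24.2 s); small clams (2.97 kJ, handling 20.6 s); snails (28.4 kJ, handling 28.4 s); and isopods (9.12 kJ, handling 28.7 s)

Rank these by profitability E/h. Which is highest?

In descending order of E/h:
snails: 28.4/28.4 = 1 kJ/s
mud crabs: 19.3/24.2 = 0.798 kJ/s
isopods: 9.12/28.7 = 0.318 kJ/s
small clams: 2.97/20.6 = 0.144 kJ/s

snails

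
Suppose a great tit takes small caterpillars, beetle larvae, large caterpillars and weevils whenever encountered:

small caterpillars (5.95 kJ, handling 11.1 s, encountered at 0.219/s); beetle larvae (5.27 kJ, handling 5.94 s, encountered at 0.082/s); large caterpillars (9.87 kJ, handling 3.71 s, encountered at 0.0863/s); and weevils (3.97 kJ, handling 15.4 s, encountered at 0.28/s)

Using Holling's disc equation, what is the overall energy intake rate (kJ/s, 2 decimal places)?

0.43 kJ/s

Energy encountered per unit search time: 0.219×5.95 + 0.082×5.27 + 0.0863×9.87 + 0.28×3.97 = 3.699 kJ/s.
Handling time per unit search time: 0.219×11.1 + 0.082×5.94 + 0.0863×3.71 + 0.28×15.4 = 7.55.
Rate = 3.699/(1 + 7.55) = 0.4326 kJ/s.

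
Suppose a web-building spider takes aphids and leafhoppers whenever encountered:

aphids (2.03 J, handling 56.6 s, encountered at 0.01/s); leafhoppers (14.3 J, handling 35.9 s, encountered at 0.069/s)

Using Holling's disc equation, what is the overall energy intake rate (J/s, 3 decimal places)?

R = (0.01×2.03 + 0.069×14.3) / (1 + 0.01×56.6 + 0.069×35.9) = 1.007/4.043 = 0.2491 J/s.

0.249 J/s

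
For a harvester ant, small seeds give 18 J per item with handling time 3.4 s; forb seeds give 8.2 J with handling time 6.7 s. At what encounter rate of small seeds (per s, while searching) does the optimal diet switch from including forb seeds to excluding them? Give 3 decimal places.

At the threshold, the rate on small seeds alone equals the profitability of forb seeds: λ·18/(1 + λ·3.4) = 8.2/6.7 = 1.224.
Rearranging, λ(18 − 1.224×3.4) = 1.224, so λ = 1.224/13.84 = 0.08844 per s.

0.088 per s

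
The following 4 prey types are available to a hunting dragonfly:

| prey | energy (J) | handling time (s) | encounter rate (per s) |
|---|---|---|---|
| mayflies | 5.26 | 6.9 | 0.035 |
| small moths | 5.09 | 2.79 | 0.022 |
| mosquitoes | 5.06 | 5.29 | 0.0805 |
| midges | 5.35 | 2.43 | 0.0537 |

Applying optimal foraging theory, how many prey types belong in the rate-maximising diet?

E/h in descending order: midges 2.2, small moths 1.82, mosquitoes 0.957, mayflies 0.762 J/s. The optimal diet is the largest prefix of this list for which every included type satisfies E_i/h_i > R on the types above it.
Rate on top 1: 0.2541. small moths: 1.82 > 0.2541 → include.
Rate on top 2: 0.335. mosquitoes: 0.957 > 0.335 → include.
Rate on top 3: 0.4986. mayflies: 0.762 > 0.4986 → include.
Optimal diet: midges, small moths, mosquitoes, mayflies — 4 of 4 types.

4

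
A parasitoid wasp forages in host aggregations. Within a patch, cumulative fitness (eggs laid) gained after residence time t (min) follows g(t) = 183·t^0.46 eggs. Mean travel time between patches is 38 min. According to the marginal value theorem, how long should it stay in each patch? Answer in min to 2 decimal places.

32.37 min

By the marginal value theorem, leave when the instantaneous gain rate g'(t) equals the habitat-wide average g(t)/(T + t).
g'(t) = 0.46·183·t^-0.54. Setting 0.46·183·t^-0.54 = 183·t^0.46/(38+t) gives 0.46(38+t) = t, so 0.54·t = 0.46×38.
t* = 0.46×38/0.54 = 32.37 min.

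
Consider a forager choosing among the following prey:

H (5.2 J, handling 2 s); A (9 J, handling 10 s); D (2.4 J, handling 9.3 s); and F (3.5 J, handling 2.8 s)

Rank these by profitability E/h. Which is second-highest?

Profitability E/h (J/s): H = 5.2/2 = 2.6, A = 9/10 = 0.9, D = 2.4/9.3 = 0.258, F = 3.5/2.8 = 1.25.
Ranked: H > F > A > D.

F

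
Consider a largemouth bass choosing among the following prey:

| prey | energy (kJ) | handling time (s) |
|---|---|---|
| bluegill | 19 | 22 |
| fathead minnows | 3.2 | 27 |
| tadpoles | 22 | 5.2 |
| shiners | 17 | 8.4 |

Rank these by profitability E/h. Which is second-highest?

In descending order of E/h:
tadpoles: 22/5.2 = 4.23 kJ/s
shiners: 17/8.4 = 2.02 kJ/s
bluegill: 19/22 = 0.864 kJ/s
fathead minnows: 3.2/27 = 0.119 kJ/s

shiners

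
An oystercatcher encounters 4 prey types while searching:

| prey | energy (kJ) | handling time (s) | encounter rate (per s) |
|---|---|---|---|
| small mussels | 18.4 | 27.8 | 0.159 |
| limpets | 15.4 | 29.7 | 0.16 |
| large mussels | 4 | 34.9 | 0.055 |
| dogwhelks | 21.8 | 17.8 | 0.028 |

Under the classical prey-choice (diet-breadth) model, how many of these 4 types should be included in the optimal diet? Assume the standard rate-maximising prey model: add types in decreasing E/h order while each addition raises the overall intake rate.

Profitabilities (E/h, kJ/s): dogwhelks 1.22, small mussels 0.662, limpets 0.519, large mussels 0.115. Add prey in this order while the next type's profitability exceeds the intake rate on those already taken.
Rate on top 1: 0.4074. small mussels: 0.662 > 0.4074 → include.
Rate on top 2: 0.5974. limpets: 0.519 < 0.5974 → exclude; stop.
Optimal diet: dogwhelks, small mussels — 2 of 4 types.

2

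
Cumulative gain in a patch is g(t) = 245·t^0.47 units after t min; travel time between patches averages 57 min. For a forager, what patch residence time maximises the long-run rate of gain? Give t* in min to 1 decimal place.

Optimal t* satisfies g'(t*) = g(t*)/(T + t*).
g'(t) = 0.47·245·t^-0.53. Setting 0.47·245·t^-0.53 = 245·t^0.47/(57+t) gives 0.47(57+t) = t, so 0.53·t = 0.47×57.
t* = 0.47×57/0.53 = 50.55 min.

50.5 min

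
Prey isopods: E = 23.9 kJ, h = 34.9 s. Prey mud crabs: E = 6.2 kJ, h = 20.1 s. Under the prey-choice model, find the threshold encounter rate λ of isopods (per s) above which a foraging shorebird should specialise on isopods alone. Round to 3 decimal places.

Drop mud crabs once their profitability E₂/h₂ falls below the rate achievable on isopods alone: E₂/h₂ = λE₁/(1 + λh₁).
Solve for λ: λE₁h₂ = E₂(1 + λh₁) → λ(E₁h₂ − E₂h₁) = E₂ → λ = E₂/(E₁h₂ − E₂h₁).
λ = 6.2/(23.9×20.1 − 6.2×34.9) = 6.2/264 = 0.02348 per s.

0.023 per s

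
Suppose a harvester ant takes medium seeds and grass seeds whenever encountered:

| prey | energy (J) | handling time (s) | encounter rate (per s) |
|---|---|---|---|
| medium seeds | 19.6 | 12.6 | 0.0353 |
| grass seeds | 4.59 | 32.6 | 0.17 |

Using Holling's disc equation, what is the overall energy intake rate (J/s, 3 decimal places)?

R = Σλ_iE_i / (1 + Σλ_ih_i)
Numerator: 0.0353×19.6 + 0.17×4.59 = 1.472
Denominator: 1 + 0.0353×12.6 + 0.17×32.6 = 6.987
R = 1.472/6.987 = 0.2107 J/s

0.211 J/s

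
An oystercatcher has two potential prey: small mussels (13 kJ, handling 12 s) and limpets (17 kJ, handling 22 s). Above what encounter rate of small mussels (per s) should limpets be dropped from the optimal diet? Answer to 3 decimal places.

The zero-one rule: include limpets iff E₂/h₂ > λE₁/(1+λh₁). Equality gives the switch point.
λE₁h₂ = E₂ + λE₂h₁ ⇒ λ = E₂/(E₁h₂ − E₂h₁) = 17/(286 − 204) = 0.2073 per s.

0.207 per s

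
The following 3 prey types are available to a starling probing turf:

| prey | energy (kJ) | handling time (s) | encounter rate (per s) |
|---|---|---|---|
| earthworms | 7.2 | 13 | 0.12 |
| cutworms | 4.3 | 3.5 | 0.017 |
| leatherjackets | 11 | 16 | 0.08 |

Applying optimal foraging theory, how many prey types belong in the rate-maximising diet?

Rank by E/h (kJ/s): cutworms 1.23, leatherjackets 0.688, earthworms 0.554. Include each in turn until the next type's E/h falls below the running intake rate.
Rate on top 1: 0.06899. leatherjackets: 0.688 > 0.06899 → include.
Rate on top 2: 0.4074. earthworms: 0.554 > 0.4074 → include.
Optimal diet: cutworms, leatherjackets, earthworms — 3 of 3 types.

3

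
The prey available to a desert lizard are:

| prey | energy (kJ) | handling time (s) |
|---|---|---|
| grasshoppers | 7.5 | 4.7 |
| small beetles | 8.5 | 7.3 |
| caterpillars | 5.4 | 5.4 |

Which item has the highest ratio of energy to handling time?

grasshoppers

In descending order of E/h:
grasshoppers: 7.5/4.7 = 1.6 kJ/s
small beetles: 8.5/7.3 = 1.16 kJ/s
caterpillars: 5.4/5.4 = 1 kJ/s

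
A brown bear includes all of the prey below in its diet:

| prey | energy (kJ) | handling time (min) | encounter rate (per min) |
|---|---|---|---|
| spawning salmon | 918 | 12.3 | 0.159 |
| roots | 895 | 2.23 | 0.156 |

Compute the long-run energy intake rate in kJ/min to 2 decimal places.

R = Σλ_iE_i / (1 + Σλ_ih_i)
Numerator: 0.159×918 + 0.156×895 = 285.6
Denominator: 1 + 0.159×12.3 + 0.156×2.23 = 3.304
R = 285.6/3.304 = 86.45 kJ/min

86.45 kJ/min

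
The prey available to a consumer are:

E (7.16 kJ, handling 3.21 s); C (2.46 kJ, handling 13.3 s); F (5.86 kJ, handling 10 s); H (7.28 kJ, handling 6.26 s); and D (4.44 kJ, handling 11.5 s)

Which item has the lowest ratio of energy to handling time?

C

Profitability E/h (kJ/s): E = 7.16/3.21 = 2.23, C = 2.46/13.3 = 0.185, F = 5.86/10 = 0.586, H = 7.28/6.26 = 1.16, D = 4.44/11.5 = 0.386.
Ranked: E > H > F > D > C.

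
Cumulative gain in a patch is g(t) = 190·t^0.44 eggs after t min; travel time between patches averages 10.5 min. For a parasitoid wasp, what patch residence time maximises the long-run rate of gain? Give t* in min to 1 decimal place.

8.2 min

By the marginal value theorem, leave when the instantaneous gain rate g'(t) equals the habitat-wide average g(t)/(T + t).
g'(t) = 0.44·190·t^-0.56. Setting 0.44·190·t^-0.56 = 190·t^0.44/(10.5+t) gives 0.44(10.5+t) = t, so 0.56·t = 0.44×10.5.
t* = 0.44×10.5/0.56 = 8.25 min.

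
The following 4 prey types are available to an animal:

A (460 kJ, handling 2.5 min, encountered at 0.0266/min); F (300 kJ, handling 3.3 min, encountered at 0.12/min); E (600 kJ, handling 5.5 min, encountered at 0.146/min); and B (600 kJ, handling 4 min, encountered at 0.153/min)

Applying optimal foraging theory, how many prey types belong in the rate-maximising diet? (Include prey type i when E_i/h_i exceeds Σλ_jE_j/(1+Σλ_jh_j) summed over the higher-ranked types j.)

4

E/h in descending order: A 184, B 150, E 109, F 90.9 kJ/min. The optimal diet is the largest prefix of this list for which every included type satisfies E_i/h_i > R on the types above it.
Rate on top 1: 11.47. B: 150 > 11.47 → include.
Rate on top 2: 61.98. E: 109 > 61.98 → include.
Rate on top 3: 77.23. F: 90.9 > 77.23 → include.
Optimal diet: A, B, E, F — 4 of 4 types.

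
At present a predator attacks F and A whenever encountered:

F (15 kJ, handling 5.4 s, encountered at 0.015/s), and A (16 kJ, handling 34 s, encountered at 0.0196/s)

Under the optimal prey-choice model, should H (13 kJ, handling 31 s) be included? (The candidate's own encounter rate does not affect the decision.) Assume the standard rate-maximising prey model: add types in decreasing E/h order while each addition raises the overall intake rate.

Yes

Intake rate on the current diet: R = (0.015×15 + 0.0196×16) / (1 + 0.015×5.4 + 0.0196×34) = 0.5386/1.747 = 0.3082 kJ/s.
Profitability of H: 13/31 = 0.4194 kJ/s.
Since 0.4194 > R, including H increases the long-run rate.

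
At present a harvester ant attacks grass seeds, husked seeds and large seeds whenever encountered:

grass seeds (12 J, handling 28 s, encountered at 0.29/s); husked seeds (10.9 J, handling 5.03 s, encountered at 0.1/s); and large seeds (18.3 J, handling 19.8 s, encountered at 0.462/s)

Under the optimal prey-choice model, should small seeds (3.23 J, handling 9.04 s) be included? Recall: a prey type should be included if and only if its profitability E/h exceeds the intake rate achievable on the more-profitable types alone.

No

On grass seeds, husked seeds and large seeds alone, R = ΣλE/(1+Σλh) = 13.02/18.77 = 0.6939 J/s.
Profitability of small seeds: 3.23/9.04 = 0.3573 J/s.
0.3573 < 0.6939, so adding small seeds would lower the average — exclude it.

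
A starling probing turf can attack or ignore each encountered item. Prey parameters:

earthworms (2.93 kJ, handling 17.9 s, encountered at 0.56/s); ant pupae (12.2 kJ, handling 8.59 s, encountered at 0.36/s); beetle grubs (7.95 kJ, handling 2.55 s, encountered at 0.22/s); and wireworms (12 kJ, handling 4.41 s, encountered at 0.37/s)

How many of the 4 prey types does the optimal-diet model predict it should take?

2

Rank by E/h (kJ/s): beetle grubs 3.12, wireworms 2.72, ant pupae 1.42, earthworms 0.164. Include each in turn until the next type's E/h falls below the running intake rate.
Rate on top 1: 1.12. wireworms: 2.72 > 1.12 → include.
Rate on top 2: 1.938. ant pupae: 1.42 < 1.938 → exclude; stop.
Optimal diet: beetle grubs, wireworms — 2 of 4 types.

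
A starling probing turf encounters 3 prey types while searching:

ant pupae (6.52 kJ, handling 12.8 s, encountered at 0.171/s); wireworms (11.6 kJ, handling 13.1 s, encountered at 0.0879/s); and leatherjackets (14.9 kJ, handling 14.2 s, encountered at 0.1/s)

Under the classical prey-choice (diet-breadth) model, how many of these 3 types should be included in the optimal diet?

2

Rank by E/h (kJ/s): leatherjackets 1.05, wireworms 0.885, ant pupae 0.509. Include each in turn until the next type's E/h falls below the running intake rate.
Rate on top 1: 0.6157. wireworms: 0.885 > 0.6157 → include.
Rate on top 2: 0.7027. ant pupae: 0.509 < 0.7027 → exclude; stop.
Optimal diet: leatherjackets, wireworms — 2 of 3 types.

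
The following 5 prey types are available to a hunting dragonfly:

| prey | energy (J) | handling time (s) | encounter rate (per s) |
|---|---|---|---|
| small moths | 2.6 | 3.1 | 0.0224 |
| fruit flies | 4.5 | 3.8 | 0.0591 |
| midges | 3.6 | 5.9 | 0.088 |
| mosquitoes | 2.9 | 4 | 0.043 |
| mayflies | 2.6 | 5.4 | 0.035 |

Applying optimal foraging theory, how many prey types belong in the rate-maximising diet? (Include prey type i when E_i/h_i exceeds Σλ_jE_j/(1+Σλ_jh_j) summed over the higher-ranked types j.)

E/h in descending order: fruit flies 1.18, small moths 0.839, mosquitoes 0.725, midges 0.61, mayflies 0.481 J/s. The optimal diet is the largest prefix of this list for which every included type satisfies E_i/h_i > R on the types above it.
Rate on top 1: 0.2172. small moths: 0.839 > 0.2172 → include.
Rate on top 2: 0.2505. mosquitoes: 0.725 > 0.2505 → include.
Rate on top 3: 0.3062. midges: 0.61 > 0.3062 → include.
Rate on top 4: 0.3857. mayflies: 0.481 > 0.3857 → include.
Optimal diet: fruit flies, small moths, mosquitoes, midges, mayflies — 5 of 5 types.

5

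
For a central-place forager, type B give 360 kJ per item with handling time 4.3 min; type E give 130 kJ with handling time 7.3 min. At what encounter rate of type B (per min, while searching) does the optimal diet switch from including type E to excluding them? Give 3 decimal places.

0.063 per min

The zero-one rule: include type E iff E₂/h₂ > λE₁/(1+λh₁). Equality gives the switch point.
λE₁h₂ = E₂ + λE₂h₁ ⇒ λ = E₂/(E₁h₂ − E₂h₁) = 130/(2628 − 559) = 0.06283 per min.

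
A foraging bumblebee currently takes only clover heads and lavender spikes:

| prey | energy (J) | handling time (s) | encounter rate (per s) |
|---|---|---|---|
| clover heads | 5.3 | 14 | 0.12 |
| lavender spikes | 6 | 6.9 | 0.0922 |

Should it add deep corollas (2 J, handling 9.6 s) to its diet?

Intake rate on the current diet: R = (0.12×5.3 + 0.0922×6) / (1 + 0.12×14 + 0.0922×6.9) = 1.189/3.316 = 0.3586 J/s.
deep corollas: E/h = 2/9.6 = 0.2083 J/s.
0.2083 < 0.3586, so adding deep corollas would lower the average — exclude it.

No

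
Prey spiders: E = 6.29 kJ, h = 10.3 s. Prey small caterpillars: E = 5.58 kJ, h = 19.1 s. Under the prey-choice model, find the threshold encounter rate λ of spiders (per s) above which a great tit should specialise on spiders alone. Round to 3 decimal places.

0.089 per s

The zero-one rule: include small caterpillars iff E₂/h₂ > λE₁/(1+λh₁). Equality gives the switch point.
λE₁h₂ = E₂ + λE₂h₁ ⇒ λ = E₂/(E₁h₂ − E₂h₁) = 5.58/(120.1 − 57.47) = 0.08904 per s.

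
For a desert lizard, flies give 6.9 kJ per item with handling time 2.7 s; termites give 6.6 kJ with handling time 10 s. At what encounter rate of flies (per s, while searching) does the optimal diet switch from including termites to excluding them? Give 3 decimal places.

0.129 per s

Drop termites once their profitability E₂/h₂ falls below the rate achievable on flies alone: E₂/h₂ = λE₁/(1 + λh₁).
Solve for λ: λE₁h₂ = E₂(1 + λh₁) → λ(E₁h₂ − E₂h₁) = E₂ → λ = E₂/(E₁h₂ − E₂h₁).
λ = 6.6/(6.9×10 − 6.6×2.7) = 6.6/51.18 = 0.129 per s.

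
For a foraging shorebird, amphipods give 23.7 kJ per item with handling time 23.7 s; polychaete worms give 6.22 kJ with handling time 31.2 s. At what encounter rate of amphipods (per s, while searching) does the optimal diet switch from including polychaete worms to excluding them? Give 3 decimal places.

At the threshold, the rate on amphipods alone equals the profitability of polychaete worms: λ·23.7/(1 + λ·23.7) = 6.22/31.2 = 0.1994.
Rearranging, λ(23.7 − 0.1994×23.7) = 0.1994, so λ = 0.1994/18.98 = 0.01051 per s.

0.011 per s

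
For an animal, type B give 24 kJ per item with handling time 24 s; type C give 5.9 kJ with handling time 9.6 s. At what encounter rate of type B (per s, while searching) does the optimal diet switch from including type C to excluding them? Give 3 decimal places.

Drop type C once their profitability E₂/h₂ falls below the rate achievable on type B alone: E₂/h₂ = λE₁/(1 + λh₁).
Solve for λ: λE₁h₂ = E₂(1 + λh₁) → λ(E₁h₂ − E₂h₁) = E₂ → λ = E₂/(E₁h₂ − E₂h₁).
λ = 5.9/(24×9.6 − 5.9×24) = 5.9/88.8 = 0.06644 per s.

0.066 per s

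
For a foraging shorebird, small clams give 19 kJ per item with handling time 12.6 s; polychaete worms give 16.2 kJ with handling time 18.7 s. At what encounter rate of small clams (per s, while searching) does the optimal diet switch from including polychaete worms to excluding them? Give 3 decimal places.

At the threshold, the rate on small clams alone equals the profitability of polychaete worms: λ·19/(1 + λ·12.6) = 16.2/18.7 = 0.8663.
Rearranging, λ(19 − 0.8663×12.6) = 0.8663, so λ = 0.8663/8.084 = 0.1072 per s.

0.107 per s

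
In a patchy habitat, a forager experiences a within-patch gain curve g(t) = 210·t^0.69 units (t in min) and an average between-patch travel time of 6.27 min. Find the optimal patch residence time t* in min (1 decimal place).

14.0 min

Optimal t* satisfies g'(t*) = g(t*)/(T + t*).
g'(t) = 0.69·210·t^-0.31. Setting 0.69·210·t^-0.31 = 210·t^0.69/(6.27+t) gives 0.69(6.27+t) = t, so 0.31·t = 0.69×6.27.
t* = 0.69×6.27/0.31 = 13.96 min.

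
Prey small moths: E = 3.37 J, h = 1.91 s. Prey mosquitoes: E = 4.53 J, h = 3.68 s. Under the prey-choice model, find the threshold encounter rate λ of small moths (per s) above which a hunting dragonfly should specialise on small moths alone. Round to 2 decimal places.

At the threshold, the rate on small moths alone equals the profitability of mosquitoes: λ·3.37/(1 + λ·1.91) = 4.53/3.68 = 1.231.
Rearranging, λ(3.37 − 1.231×1.91) = 1.231, so λ = 1.231/1.019 = 1.208 per s.

1.21 per s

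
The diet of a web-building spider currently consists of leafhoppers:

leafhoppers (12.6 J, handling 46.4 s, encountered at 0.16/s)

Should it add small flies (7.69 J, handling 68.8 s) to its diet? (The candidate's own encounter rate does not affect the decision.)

Current rate: (0.16×12.6)/(1 + 0.16×46.4) = 0.2393 J/s.
small flies: E/h = 7.69/68.8 = 0.1118 J/s.
Since 0.1118 < R, time spent handling small flies is better spent searching.

No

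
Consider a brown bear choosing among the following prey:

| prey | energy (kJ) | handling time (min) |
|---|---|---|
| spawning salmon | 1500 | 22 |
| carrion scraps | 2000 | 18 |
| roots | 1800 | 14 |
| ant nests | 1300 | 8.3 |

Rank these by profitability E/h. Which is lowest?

In descending order of E/h:
ant nests: 1300/8.3 = 157 kJ/min
roots: 1800/14 = 129 kJ/min
carrion scraps: 2000/18 = 111 kJ/min
spawning salmon: 1500/22 = 68.2 kJ/min

spawning salmon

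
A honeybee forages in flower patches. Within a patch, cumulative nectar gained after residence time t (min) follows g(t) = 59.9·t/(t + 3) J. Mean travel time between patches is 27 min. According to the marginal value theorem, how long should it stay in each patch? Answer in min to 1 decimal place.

Optimal t* satisfies g'(t*) = g(t*)/(T + t*).
g'(t) = 59.9·3/(t + 3)². Setting 59.9·3/(t+3)² = 59.9t/[(t+3)(27+t)] gives 3(27+t) = t(t+3), so t² = 3×27 = 81.
t* = √81 = 9 min.

9.0 min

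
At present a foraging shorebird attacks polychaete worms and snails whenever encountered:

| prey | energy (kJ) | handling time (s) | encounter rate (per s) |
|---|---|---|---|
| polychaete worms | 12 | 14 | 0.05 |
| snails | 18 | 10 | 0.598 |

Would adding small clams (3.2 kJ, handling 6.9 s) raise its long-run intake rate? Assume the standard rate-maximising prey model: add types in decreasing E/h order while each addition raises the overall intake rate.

No

Current rate: (0.05×12 + 0.598×18)/(1 + 0.05×14 + 0.598×10) = 1.48 kJ/s.
Profitability of small clams: 3.2/6.9 = 0.4638 kJ/s.
Since 0.4638 < R, time spent handling small clams is better spent searching.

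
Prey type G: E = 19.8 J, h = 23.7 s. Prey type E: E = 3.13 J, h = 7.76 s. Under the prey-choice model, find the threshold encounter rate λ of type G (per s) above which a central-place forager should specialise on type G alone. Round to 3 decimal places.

The zero-one rule: include type E iff E₂/h₂ > λE₁/(1+λh₁). Equality gives the switch point.
λE₁h₂ = E₂ + λE₂h₁ ⇒ λ = E₂/(E₁h₂ − E₂h₁) = 3.13/(153.6 − 74.18) = 0.03939 per s.

0.039 per s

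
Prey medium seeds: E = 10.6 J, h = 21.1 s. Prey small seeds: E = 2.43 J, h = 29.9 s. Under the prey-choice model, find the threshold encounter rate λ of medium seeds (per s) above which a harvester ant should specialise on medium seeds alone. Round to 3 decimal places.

0.009 per s

At the threshold, the rate on medium seeds alone equals the profitability of small seeds: λ·10.6/(1 + λ·21.1) = 2.43/29.9 = 0.08127.
Rearranging, λ(10.6 − 0.08127×21.1) = 0.08127, so λ = 0.08127/8.885 = 0.009147 per s.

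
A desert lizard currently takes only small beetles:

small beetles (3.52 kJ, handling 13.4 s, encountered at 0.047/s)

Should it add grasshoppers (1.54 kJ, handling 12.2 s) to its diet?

Current rate: (0.047×3.52)/(1 + 0.047×13.4) = 0.1015 kJ/s.
Profitability of grasshoppers: 1.54/12.2 = 0.1262 kJ/s.
Since 0.1262 > R, including grasshoppers increases the long-run rate.

Yes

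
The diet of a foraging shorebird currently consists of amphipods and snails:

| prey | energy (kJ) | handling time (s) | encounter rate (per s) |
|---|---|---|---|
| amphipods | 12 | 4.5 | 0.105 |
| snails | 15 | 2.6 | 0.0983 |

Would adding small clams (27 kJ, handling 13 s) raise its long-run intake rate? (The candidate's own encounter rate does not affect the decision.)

Yes

Intake rate on the current diet: R = (0.105×12 + 0.0983×15) / (1 + 0.105×4.5 + 0.0983×2.6) = 2.734/1.728 = 1.582 kJ/s.
small clams: E/h = 27/13 = 2.077 kJ/s.
Since 2.077 > R, including small clams increases the long-run rate.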